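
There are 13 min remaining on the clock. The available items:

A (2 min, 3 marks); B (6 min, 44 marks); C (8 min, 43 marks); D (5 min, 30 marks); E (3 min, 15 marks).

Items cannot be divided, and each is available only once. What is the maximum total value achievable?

Check high-value combinations within 13 min:
- A+B+D: time 2+6+5=13, value 3+44+30=77
- B+D: time 6+5=11, value 44+30=74
- C+D: time 8+5=13, value 43+30=73
- A+B+E: time 2+6+3=11, value 3+44+15=62
- A+C+E: time 2+8+3=13, value 3+43+15=61
Best: 77 marks.

77 marks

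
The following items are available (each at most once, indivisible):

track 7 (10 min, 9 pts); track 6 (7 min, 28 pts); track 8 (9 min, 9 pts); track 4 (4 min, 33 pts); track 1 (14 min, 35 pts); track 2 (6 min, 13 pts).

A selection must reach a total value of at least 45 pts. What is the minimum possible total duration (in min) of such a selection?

10

Subsets with value ≥ 45, sorted by total duration:
- track 4+track 2: duration 10, value 46
- track 6+track 4: duration 11, value 61
- track 6+track 4+track 2: duration 17, value 74
Minimum duration: 10 min.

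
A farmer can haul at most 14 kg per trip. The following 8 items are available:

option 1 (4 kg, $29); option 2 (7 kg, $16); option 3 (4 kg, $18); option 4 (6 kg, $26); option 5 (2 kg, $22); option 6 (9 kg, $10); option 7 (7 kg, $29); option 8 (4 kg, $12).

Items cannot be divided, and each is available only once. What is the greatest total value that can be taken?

This is a 0/1 knapsack; check combinations near the capacity.
- option 1+option 3+option 5+option 8: weight 4+4+2+4=14, value 29+18+22+12=81
- option 1+option 5+option 7: weight 4+2+7=13, value 29+22+29=80
- option 1+option 4+option 5: weight 4+6+2=12, value 29+26+22=77
- option 1+option 3+option 4: weight 4+4+6=14, value 29+18+26=73
Best: $81.

$81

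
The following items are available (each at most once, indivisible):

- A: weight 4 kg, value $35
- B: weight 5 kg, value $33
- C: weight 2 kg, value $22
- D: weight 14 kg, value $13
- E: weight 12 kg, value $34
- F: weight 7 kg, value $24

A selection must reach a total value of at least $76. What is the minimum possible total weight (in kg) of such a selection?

11

Subsets with value ≥ 76, sorted by total weight:
- A+B+C: weight 11, value 90
- A+C+F: weight 13, value 81
- B+C+F: weight 14, value 79
Minimum weight: 11 kg.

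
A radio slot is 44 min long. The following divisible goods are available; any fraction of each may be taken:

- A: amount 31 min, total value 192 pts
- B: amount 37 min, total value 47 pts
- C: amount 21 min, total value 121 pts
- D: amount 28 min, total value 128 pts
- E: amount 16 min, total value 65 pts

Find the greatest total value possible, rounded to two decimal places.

266.90

Take in order of value per unit:
- A (192/31 per unit): all 31 → value 192, running total 192.00
- C (121/21 per unit): 13 of 21 → value 13×121/21 = 74.9048, running total 266.90
Total 266.90.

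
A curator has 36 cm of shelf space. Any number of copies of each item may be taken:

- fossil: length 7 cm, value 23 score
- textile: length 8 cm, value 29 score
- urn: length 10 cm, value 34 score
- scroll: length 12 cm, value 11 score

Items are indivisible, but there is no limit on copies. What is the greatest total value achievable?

126 score

Best value-per-unit is textile at 29/8; filling with it alone gives 4×29 = 116.
Optimal mix: 2×textile + 2×urn → length 36, value 126.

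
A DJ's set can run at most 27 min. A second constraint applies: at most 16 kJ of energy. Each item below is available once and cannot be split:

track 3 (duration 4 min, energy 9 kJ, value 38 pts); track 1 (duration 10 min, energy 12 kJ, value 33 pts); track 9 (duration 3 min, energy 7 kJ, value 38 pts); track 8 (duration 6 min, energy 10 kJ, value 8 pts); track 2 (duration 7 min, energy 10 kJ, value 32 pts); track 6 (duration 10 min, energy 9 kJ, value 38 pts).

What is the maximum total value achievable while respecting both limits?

Feasible sets respecting both limits:
- track 3+track 9: duration 7, energy 16, value 76
- track 9+track 6: duration 13, energy 16, value 76
- track 3: duration 4, energy 9, value 38
Best: 76 pts.

76 pts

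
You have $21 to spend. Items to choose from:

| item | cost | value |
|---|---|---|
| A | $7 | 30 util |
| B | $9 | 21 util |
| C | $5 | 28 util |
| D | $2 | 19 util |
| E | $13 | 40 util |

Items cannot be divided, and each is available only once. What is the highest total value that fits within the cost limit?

87 util

Check high-value combinations within $21:
- C+D+E: cost 5+2+13=20, value 28+19+40=87
- A+B+C: cost 7+9+5=21, value 30+21+28=79
- A+C+D: cost 7+5+2=14, value 30+28+19=77
- A+B+D: cost 7+9+2=18, value 30+21+19=70
- A+E: cost 7+13=20, value 30+40=70
Best: 87 util.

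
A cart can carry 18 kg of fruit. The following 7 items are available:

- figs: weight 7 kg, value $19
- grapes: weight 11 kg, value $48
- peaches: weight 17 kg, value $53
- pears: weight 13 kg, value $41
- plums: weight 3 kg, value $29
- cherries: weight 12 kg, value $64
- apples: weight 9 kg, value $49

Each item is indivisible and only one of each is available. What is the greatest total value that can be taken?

Check high-value combinations within 18 kg:
- plums+cherries: weight 3+12=15, value 29+64=93
- plums+apples: weight 3+9=12, value 29+49=78
- grapes+plums: weight 11+3=14, value 48+29=77
- pears+plums: weight 13+3=16, value 41+29=70
Best: $93.

$93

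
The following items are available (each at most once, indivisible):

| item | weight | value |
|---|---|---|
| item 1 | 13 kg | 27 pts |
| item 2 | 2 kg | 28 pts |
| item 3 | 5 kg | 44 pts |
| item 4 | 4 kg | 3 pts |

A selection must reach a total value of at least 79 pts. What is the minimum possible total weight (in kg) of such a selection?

20

Subsets with value ≥ 79, sorted by total weight:
- item 1+item 2+item 3: weight 20, value 99
- item 1+item 2+item 3+item 4: weight 24, value 102
Minimum weight: 20 kg.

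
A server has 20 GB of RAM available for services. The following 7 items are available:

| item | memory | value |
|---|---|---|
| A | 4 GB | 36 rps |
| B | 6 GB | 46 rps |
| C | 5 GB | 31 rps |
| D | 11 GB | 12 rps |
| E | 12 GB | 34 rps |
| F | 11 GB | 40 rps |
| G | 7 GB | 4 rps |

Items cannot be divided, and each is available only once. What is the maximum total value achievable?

113 rps

Check high-value combinations within 20 GB:
- A+B+C: memory 4+6+5=15, value 36+46+31=113
- A+C+F: memory 4+5+11=20, value 36+31+40=107
- B+F: memory 6+11=17, value 46+40=86
- A+B+G: memory 4+6+7=17, value 36+46+4=86
- A+B: memory 4+6=10, value 36+46=82
Best: 113 rps.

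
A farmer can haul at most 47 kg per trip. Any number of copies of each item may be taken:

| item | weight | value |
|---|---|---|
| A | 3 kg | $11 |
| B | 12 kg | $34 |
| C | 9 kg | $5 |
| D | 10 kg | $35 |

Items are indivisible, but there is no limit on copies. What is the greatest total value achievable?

Best value-per-unit is A at 11/3; filling with it alone gives 15×11 = 165.
Optimal mix: 9×A + 2×D → weight 47, value 169.

$169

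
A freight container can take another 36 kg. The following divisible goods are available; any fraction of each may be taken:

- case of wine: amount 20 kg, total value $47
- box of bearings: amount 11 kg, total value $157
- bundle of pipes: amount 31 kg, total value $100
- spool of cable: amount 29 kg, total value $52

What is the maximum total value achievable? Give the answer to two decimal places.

237.65

Take in order of value per unit:
- box of bearings (157/11 per unit): all 11 → value 157, running total 157.00
- bundle of pipes (100/31 per unit): 25 of 31 → value 25×100/31 = 80.6452, running total 237.65
Total 237.65.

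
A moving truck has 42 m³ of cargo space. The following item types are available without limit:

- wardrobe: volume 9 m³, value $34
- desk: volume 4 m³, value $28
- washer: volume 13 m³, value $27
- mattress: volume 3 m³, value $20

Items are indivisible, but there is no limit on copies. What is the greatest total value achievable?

$292

Best value-per-unit is desk at 28/4; filling with it alone gives 10×28 = 280.
Optimal mix: 9×desk + 2×mattress → volume 42, value 292.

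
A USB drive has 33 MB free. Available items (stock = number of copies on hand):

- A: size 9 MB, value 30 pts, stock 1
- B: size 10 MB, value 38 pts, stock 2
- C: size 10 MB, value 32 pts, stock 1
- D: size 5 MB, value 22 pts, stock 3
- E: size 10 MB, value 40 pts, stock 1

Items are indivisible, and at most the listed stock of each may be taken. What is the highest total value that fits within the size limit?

122 pts

Top feasible selections:
- 1×B + 2×D + 1×E: size 30, value 122
- 2×B + 2×D: size 30, value 120
Best: 122 pts.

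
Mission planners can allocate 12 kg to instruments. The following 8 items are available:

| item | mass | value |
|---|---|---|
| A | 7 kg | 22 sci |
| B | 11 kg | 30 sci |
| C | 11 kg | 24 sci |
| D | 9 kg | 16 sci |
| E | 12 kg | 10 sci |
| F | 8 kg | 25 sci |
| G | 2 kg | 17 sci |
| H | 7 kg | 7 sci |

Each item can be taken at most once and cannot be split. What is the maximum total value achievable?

Check high-value combinations within 12 kg:
- F+G: mass 8+2=10, value 25+17=42
- A+G: mass 7+2=9, value 22+17=39
- D+G: mass 9+2=11, value 16+17=33
Best: 42 sci.

42 sci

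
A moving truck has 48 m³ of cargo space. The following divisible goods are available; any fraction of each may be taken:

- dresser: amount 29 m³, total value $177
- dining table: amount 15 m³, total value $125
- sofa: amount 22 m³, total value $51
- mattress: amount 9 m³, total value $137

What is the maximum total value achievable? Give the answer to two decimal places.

408.48

Take in order of value per unit:
- mattress (137/9 per unit): all 9 → value 137, running total 137.00
- dining table (125/15 per unit): all 15 → value 125, running total 262.00
- dresser (177/29 per unit): 24 of 29 → value 24×177/29 = 146.4828, running total 408.48
Total 408.48.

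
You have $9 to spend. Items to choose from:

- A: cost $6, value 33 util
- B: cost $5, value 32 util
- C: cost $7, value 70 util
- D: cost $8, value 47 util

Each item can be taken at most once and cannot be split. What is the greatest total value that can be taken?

70 util

This is a 0/1 knapsack; check combinations near the capacity.
- C: cost 7, value 70
- D: cost 8, value 47
- A: cost 6, value 33
- B: cost 5, value 32
Best: 70 util.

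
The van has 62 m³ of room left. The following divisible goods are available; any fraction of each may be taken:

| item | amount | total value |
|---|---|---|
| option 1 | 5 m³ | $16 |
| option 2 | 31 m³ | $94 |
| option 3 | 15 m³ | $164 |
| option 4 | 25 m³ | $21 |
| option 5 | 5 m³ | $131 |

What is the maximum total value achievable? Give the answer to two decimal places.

Take in order of value per unit:
- option 5 (131/5 per unit): all 5 → value 131, running total 131.00
- option 3 (164/15 per unit): all 15 → value 164, running total 295.00
- option 1 (16/5 per unit): all 5 → value 16, running total 311.00
- option 2 (94/31 per unit): all 31 → value 94, running total 405.00
- option 4 (21/25 per unit): 6 of 25 → value 6×21/25 = 5.0400, running total 410.04
Total 410.04.

410.04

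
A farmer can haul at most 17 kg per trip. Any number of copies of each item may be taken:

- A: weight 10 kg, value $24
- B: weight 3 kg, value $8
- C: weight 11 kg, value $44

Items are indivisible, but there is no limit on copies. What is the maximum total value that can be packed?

$60

Best value-per-unit is C at 44/11; filling with it alone gives 1×44 = 44.
Optimal mix: 2×B + 1×C → weight 17, value 60.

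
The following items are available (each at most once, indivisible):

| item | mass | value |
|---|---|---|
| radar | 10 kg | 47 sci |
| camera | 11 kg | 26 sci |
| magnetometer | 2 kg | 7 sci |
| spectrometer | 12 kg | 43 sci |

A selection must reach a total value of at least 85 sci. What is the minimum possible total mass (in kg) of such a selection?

22

Subsets with value ≥ 85, sorted by total mass:
- radar+spectrometer: mass 22, value 90
- radar+magnetometer+spectrometer: mass 24, value 97
Minimum mass: 22 kg.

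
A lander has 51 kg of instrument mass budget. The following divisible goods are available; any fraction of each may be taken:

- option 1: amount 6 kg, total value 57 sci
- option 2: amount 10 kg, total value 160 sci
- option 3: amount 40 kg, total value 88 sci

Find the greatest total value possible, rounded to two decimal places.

Take in order of value per unit:
- option 2 (160/10 per unit): all 10 → value 160, running total 160.00
- option 1 (57/6 per unit): all 6 → value 57, running total 217.00
- option 3 (88/40 per unit): 35 of 40 → value 35×88/40 = 77.0000, running total 294.00
Total 294.00.

294.00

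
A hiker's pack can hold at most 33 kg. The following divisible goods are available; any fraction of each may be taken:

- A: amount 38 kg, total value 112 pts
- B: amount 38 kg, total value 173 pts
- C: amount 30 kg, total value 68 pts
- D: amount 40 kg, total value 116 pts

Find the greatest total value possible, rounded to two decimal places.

150.24

Take in order of value per unit:
- B (173/38 per unit): 33 of 38 → value 33×173/38 = 150.2368, running total 150.24
Total 150.24.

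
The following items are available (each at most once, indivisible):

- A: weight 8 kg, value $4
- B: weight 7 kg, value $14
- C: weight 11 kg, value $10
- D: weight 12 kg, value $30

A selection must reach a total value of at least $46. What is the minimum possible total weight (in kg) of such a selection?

Subsets with value ≥ 46, sorted by total weight:
- A+B+D: weight 27, value 48
- B+C+D: weight 30, value 54
- A+B+C+D: weight 38, value 58
Minimum weight: 27 kg.

27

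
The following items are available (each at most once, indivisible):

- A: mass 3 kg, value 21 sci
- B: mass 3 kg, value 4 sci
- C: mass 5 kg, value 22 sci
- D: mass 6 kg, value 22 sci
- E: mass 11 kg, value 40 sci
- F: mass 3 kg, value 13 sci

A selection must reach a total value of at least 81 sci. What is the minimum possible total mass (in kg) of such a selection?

19

Subsets with value ≥ 81, sorted by total mass:
- A+C+E: mass 19, value 83
- A+D+E: mass 20, value 83
- A+B+C+D+F: mass 20, value 82
Minimum mass: 19 kg.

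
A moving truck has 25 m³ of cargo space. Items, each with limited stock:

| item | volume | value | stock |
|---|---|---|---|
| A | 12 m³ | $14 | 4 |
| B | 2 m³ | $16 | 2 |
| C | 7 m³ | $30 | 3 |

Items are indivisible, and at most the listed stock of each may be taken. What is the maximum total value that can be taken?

$122

Best selections within volume 25 and stock limits:
- 2×B + 3×C: volume 25, value 122
- 1×B + 3×C: volume 23, value 106
- 2×B + 2×C: volume 18, value 92
Best: $122.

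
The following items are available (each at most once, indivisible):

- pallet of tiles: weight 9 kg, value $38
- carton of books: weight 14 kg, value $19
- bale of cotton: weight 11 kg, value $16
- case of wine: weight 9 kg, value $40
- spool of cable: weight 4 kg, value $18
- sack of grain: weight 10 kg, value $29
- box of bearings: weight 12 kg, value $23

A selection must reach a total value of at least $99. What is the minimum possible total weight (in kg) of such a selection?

28

Subsets with value ≥ 99, sorted by total weight:
- pallet of tiles+case of wine+sack of grain: weight 28, value 107
- pallet of tiles+case of wine+box of bearings: weight 30, value 101
- pallet of tiles+case of wine+spool of cable+sack of grain: weight 32, value 125
Minimum weight: 28 kg.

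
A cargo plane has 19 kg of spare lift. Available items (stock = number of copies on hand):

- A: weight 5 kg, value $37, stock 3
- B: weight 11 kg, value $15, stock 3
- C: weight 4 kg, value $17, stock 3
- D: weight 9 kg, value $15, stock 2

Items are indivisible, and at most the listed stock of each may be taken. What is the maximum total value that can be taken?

Top feasible selections:
- 3×A + 1×C: weight 19, value 128
- 3×A: weight 15, value 111
- 2×A + 2×C: weight 18, value 108
Best: $128.

$128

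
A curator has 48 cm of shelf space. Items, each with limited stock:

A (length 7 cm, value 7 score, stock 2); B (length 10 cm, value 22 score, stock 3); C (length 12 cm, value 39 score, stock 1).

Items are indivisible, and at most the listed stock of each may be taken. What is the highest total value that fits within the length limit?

105 score

Best selections within length 48 and stock limits:
- 3×B + 1×C: length 42, value 105
- 2×A + 2×B + 1×C: length 46, value 97
- 1×A + 2×B + 1×C: length 39, value 90
Best: 105 score.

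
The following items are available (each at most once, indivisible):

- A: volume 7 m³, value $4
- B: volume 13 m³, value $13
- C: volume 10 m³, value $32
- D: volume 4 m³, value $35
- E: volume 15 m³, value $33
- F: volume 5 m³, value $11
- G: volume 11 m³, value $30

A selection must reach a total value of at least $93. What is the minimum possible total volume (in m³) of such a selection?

Subsets with value ≥ 93, sorted by total volume:
- C+D+G: volume 25, value 97
- C+D+E: volume 29, value 100
- C+D+F+G: volume 30, value 108
Minimum volume: 25 m³.

25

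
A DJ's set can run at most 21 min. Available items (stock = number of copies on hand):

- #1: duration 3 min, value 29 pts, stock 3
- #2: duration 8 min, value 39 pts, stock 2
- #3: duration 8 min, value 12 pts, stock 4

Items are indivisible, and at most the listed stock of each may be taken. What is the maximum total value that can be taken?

Top feasible selections:
- 3×#1 + 1×#2: duration 17, value 126
- 1×#1 + 2×#2: duration 19, value 107
- 3×#1 + 1×#3: duration 17, value 99
- 2×#1 + 1×#2: duration 14, value 97
Best: 126 pts.

126 pts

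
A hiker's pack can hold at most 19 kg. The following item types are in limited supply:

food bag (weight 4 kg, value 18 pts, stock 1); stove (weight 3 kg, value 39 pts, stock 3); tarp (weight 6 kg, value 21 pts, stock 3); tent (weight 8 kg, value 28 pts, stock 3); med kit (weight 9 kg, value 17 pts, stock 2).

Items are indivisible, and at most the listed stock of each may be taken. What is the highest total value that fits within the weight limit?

156 pts

Best selections within weight 19 and stock limits:
- 1×food bag + 3×stove + 1×tarp: weight 19, value 156
- 3×stove + 1×tent: weight 17, value 145
- 3×stove + 1×tarp: weight 15, value 138
Best: 156 pts.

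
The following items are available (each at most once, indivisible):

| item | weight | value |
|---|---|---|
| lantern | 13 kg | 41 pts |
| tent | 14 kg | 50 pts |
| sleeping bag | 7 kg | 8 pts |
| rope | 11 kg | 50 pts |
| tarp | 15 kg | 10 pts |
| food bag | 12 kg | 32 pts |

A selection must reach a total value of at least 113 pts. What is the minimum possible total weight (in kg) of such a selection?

36

Subsets with value ≥ 113, sorted by total weight:
- lantern+rope+food bag: weight 36, value 123
- tent+rope+food bag: weight 37, value 132
Minimum weight: 36 kg.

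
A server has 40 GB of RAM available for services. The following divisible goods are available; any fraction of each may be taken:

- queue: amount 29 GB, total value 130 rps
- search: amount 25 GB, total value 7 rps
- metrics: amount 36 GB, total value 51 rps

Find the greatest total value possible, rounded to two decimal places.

Take in order of value per unit:
- queue (130/29 per unit): all 29 → value 130, running total 130.00
- metrics (51/36 per unit): 11 of 36 → value 11×51/36 = 15.5833, running total 145.58
Total 145.58.

145.58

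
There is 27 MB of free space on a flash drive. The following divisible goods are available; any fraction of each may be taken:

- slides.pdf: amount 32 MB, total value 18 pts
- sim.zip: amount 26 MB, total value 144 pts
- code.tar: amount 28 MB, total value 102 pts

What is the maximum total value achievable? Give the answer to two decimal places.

Take in order of value per unit:
- sim.zip (144/26 per unit): all 26 → value 144, running total 144.00
- code.tar (102/28 per unit): 1 of 28 → value 1×102/28 = 3.6429, running total 147.64
Total 147.64.

147.64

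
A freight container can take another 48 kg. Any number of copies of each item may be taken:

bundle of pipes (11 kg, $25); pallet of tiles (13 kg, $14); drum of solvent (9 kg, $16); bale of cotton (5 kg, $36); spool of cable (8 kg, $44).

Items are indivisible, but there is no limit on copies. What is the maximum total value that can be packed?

Best value-per-unit is bale of cotton at 36/5; filling with it alone gives 9×36 = 324.
Optimal mix: 8×bale of cotton + 1×spool of cable → weight 48, value 332.

$332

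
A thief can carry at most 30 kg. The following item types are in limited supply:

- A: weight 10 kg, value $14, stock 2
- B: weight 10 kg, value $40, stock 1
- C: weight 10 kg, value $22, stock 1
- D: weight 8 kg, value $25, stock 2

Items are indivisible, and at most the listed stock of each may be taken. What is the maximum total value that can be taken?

$90

Top feasible selections:
- 1×B + 2×D: weight 26, value 90
- 1×B + 1×C + 1×D: weight 28, value 87
Best: $90.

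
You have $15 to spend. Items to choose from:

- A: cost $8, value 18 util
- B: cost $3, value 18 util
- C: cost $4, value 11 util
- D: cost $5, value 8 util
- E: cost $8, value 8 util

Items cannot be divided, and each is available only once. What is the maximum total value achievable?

Check high-value combinations within $15:
- A+B+C: cost 8+3+4=15, value 18+18+11=47
- B+C+D: cost 3+4+5=12, value 18+11+8=37
- B+C+E: cost 3+4+8=15, value 18+11+8=37
- A+B: cost 8+3=11, value 18+18=36
- B+C: cost 3+4=7, value 18+11=29
Best: 47 util.

47 util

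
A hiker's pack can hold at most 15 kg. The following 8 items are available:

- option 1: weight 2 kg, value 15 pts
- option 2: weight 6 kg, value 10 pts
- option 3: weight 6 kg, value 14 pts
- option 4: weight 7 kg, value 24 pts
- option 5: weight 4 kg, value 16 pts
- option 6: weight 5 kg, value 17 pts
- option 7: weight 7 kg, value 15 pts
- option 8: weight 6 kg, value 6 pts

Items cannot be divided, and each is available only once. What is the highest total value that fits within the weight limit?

56 pts

This is a 0/1 knapsack; check combinations near the capacity.
- option 1+option 4+option 6: weight 2+7+5=14, value 15+24+17=56
- option 1+option 4+option 5: weight 2+7+4=13, value 15+24+16=55
- option 1+option 3+option 4: weight 2+6+7=15, value 15+14+24=53
- option 1+option 2+option 4: weight 2+6+7=15, value 15+10+24=49
- option 1+option 5+option 6: weight 2+4+5=11, value 15+16+17=48
Best: 56 pts.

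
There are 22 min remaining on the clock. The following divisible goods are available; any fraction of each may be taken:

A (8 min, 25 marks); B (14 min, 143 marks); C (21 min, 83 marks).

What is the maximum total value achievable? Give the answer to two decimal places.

174.62

Take in order of value per unit:
- B (143/14 per unit): all 14 → value 143, running total 143.00
- C (83/21 per unit): 8 of 21 → value 8×83/21 = 31.6190, running total 174.62
Total 174.62.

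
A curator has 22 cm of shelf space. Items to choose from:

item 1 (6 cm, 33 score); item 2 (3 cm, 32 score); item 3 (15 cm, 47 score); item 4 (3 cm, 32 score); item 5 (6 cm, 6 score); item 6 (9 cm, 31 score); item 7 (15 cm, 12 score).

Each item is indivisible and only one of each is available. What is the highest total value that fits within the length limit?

128 score

Check high-value combinations within 22 cm:
- item 1+item 2+item 4+item 6: length 6+3+3+9=21, value 33+32+32+31=128
- item 2+item 3+item 4: length 3+15+3=21, value 32+47+32=111
- item 1+item 2+item 4+item 5: length 6+3+3+6=18, value 33+32+32+6=103
- item 2+item 4+item 5+item 6: length 3+3+6+9=21, value 32+32+6+31=101
- item 1+item 2+item 4: length 6+3+3=12, value 33+32+32=97
Best: 128 score.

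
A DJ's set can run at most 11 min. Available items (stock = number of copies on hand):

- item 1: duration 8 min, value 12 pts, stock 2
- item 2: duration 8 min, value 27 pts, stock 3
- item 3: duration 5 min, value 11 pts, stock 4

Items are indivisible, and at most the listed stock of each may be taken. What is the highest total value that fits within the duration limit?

Best selections within duration 11 and stock limits:
- 1×item 2: duration 8, value 27
- 2×item 3: duration 10, value 22
- 1×item 1: duration 8, value 12
- 1×item 3: duration 5, value 11
Best: 27 pts.

27 pts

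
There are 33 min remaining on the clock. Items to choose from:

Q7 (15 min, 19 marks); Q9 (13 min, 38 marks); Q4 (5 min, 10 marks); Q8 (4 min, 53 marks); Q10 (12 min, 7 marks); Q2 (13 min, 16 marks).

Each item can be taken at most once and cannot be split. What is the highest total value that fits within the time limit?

Check high-value combinations within 33 min:
- Q7+Q9+Q8: time 15+13+4=32, value 19+38+53=110
- Q9+Q8+Q2: time 13+4+13=30, value 38+53+16=107
- Q9+Q4+Q8: time 13+5+4=22, value 38+10+53=101
Best: 110 marks.

110 marks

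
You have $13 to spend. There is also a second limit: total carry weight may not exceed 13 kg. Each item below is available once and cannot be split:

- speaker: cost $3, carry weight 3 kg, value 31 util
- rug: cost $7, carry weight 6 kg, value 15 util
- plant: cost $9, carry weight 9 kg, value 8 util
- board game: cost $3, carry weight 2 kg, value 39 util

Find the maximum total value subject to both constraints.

Feasible sets respecting both limits:
- speaker+rug+board game: cost 13, carry weight 11, value 85
- speaker+board game: cost 6, carry weight 5, value 70
- rug+board game: cost 10, carry weight 8, value 54
Best: 85 util.

85 util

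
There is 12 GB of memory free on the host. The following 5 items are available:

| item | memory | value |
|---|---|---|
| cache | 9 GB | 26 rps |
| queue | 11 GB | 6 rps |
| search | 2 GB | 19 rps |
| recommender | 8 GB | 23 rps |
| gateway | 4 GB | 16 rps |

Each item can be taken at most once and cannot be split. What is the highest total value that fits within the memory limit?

45 rps

Check high-value combinations within 12 GB:
- cache+search: memory 9+2=11, value 26+19=45
- search+recommender: memory 2+8=10, value 19+23=42
- recommender+gateway: memory 8+4=12, value 23+16=39
- search+gateway: memory 2+4=6, value 19+16=35
- cache: memory 9, value 26
Best: 45 rps.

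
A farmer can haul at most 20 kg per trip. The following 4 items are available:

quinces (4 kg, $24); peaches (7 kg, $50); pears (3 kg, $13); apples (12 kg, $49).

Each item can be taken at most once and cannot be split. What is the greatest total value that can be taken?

Check high-value combinations within 20 kg:
- peaches+apples: weight 7+12=19, value 50+49=99
- quinces+peaches+pears: weight 4+7+3=14, value 24+50+13=87
- quinces+pears+apples: weight 4+3+12=19, value 24+13+49=86
- quinces+peaches: weight 4+7=11, value 24+50=74
Best: $99.

$99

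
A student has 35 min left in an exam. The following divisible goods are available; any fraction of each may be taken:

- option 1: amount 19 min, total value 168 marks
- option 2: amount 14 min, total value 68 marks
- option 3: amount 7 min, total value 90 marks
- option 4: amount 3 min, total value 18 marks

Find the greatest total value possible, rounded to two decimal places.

Take in order of value per unit:
- option 3 (90/7 per unit): all 7 → value 90, running total 90.00
- option 1 (168/19 per unit): all 19 → value 168, running total 258.00
- option 4 (18/3 per unit): all 3 → value 18, running total 276.00
- option 2 (68/14 per unit): 6 of 14 → value 6×68/14 = 29.1429, running total 305.14
Total 305.14.

305.14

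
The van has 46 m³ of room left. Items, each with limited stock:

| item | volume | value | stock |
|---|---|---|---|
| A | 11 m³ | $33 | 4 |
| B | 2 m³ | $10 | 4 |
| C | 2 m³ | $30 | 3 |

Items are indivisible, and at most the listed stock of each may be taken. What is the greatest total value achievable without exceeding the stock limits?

$219

Best selections within volume 46 and stock limits:
- 3×A + 3×B + 3×C: volume 45, value 219
- 3×A + 2×B + 3×C: volume 43, value 209
Best: $219.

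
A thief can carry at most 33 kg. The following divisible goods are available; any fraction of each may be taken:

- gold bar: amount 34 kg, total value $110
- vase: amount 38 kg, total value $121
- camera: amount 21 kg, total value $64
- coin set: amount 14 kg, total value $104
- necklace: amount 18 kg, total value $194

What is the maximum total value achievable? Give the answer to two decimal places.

301.24

Take in order of value per unit:
- necklace (194/18 per unit): all 18 → value 194, running total 194.00
- coin set (104/14 per unit): all 14 → value 104, running total 298.00
- gold bar (110/34 per unit): 1 of 34 → value 1×110/34 = 3.2353, running total 301.24
Total 301.24.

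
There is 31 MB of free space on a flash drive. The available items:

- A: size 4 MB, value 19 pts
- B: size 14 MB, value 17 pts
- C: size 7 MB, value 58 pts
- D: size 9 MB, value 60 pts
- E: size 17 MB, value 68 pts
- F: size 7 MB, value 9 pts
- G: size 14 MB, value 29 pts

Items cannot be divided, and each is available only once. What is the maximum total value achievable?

Check high-value combinations within 31 MB:
- A+D+E: size 4+9+17=30, value 19+60+68=147
- C+D+G: size 7+9+14=30, value 58+60+29=147
- A+C+D+F: size 4+7+9+7=27, value 19+58+60+9=146
Best: 147 pts.

147 pts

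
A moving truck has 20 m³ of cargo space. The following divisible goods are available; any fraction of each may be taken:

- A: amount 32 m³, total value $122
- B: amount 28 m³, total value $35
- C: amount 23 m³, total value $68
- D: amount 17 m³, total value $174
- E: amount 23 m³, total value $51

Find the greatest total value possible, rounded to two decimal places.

Take in order of value per unit:
- D (174/17 per unit): all 17 → value 174, running total 174.00
- A (122/32 per unit): 3 of 32 → value 3×122/32 = 11.4375, running total 185.44
Total 185.44.

185.44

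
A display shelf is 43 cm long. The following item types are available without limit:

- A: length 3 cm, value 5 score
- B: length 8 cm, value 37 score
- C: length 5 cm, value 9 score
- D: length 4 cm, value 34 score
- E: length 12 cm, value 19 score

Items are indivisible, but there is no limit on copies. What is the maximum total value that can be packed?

345 score

Best value-per-unit is D at 34/4; filling with it alone gives 10×34 = 340.
Optimal mix: 1×A + 10×D → length 43, value 345.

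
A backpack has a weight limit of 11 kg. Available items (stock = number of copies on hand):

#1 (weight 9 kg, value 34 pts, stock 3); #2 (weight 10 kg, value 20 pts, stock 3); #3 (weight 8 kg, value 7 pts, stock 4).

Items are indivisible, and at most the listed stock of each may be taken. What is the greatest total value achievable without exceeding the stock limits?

34 pts

Best selections within weight 11 and stock limits:
- 1×#1: weight 9, value 34
- 1×#2: weight 10, value 20
- 1×#3: weight 8, value 7
Best: 34 pts.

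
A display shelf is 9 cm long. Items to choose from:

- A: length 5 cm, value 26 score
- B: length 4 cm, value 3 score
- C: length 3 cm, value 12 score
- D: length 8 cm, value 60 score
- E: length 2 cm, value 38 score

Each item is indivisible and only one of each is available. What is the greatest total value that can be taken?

64 score

This is a 0/1 knapsack; check combinations near the capacity.
- A+E: length 5+2=7, value 26+38=64
- D: length 8, value 60
- B+C+E: length 4+3+2=9, value 3+12+38=53
- C+E: length 3+2=5, value 12+38=50
- B+E: length 4+2=6, value 3+38=41
Best: 64 score.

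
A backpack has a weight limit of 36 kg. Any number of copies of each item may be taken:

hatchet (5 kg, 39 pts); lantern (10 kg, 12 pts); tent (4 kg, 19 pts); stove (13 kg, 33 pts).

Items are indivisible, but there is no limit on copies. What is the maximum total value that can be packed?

Best value-per-unit is hatchet at 39/5, and filling with it alone uses weight 7×5=35. No mix of the others beats 7×39 = 273.

273 pts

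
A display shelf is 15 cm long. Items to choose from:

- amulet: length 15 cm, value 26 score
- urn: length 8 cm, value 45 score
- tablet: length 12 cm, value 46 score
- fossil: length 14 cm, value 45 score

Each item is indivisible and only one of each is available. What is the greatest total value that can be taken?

46 score

Check high-value combinations within 15 cm:
- tablet: length 12, value 46
- urn: length 8, value 45
- fossil: length 14, value 45
- amulet: length 15, value 26
Best: 46 score.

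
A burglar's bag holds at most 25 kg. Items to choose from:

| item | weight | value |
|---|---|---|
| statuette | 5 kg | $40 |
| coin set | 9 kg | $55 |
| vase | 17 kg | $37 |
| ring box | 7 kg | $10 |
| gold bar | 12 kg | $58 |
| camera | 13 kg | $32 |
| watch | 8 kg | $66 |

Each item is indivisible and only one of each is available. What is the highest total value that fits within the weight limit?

This is a 0/1 knapsack; check combinations near the capacity.
- statuette+gold bar+watch: weight 5+12+8=25, value 40+58+66=164
- statuette+coin set+watch: weight 5+9+8=22, value 40+55+66=161
- coin set+ring box+watch: weight 9+7+8=24, value 55+10+66=131
Best: $164.

$164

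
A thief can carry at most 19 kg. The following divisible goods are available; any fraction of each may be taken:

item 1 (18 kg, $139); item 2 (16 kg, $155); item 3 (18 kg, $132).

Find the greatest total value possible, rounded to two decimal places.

178.17

Take in order of value per unit:
- item 2 (155/16 per unit): all 16 → value 155, running total 155.00
- item 1 (139/18 per unit): 3 of 18 → value 3×139/18 = 23.1667, running total 178.17
Total 178.17.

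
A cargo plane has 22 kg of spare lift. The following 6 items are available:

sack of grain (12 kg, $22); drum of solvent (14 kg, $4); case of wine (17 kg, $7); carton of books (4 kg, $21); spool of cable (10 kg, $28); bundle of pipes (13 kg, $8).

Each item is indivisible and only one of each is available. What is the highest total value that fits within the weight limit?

$50

This is a 0/1 knapsack; check combinations near the capacity.
- sack of grain+spool of cable: weight 12+10=22, value 22+28=50
- carton of books+spool of cable: weight 4+10=14, value 21+28=49
- sack of grain+carton of books: weight 12+4=16, value 22+21=43
Best: $50.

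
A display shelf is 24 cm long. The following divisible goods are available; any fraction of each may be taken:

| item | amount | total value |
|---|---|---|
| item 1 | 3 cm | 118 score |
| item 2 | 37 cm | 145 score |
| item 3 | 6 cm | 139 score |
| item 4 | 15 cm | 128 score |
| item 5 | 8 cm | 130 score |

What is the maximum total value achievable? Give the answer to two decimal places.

446.73

Take in order of value per unit:
- item 1 (118/3 per unit): all 3 → value 118, running total 118.00
- item 3 (139/6 per unit): all 6 → value 139, running total 257.00
- item 5 (130/8 per unit): all 8 → value 130, running total 387.00
- item 4 (128/15 per unit): 7 of 15 → value 7×128/15 = 59.7333, running total 446.73
Total 446.73.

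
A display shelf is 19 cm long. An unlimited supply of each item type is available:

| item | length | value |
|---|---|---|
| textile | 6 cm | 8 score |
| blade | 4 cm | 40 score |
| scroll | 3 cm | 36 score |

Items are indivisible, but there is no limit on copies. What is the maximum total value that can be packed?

Best value-per-unit is scroll at 36/3; filling with it alone gives 6×36 = 216.
Optimal mix: 1×blade + 5×scroll → length 19, value 220.

220 score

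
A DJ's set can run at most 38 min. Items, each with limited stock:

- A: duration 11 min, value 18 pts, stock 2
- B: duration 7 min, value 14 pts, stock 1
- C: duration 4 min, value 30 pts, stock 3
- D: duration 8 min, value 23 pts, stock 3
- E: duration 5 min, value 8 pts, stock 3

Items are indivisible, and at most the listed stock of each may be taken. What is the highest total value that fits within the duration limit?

159 pts

Top feasible selections:
- 3×C + 3×D: duration 36, value 159
- 3×C + 2×D + 2×E: duration 38, value 152
- 1×B + 3×C + 2×D: duration 35, value 150
Best: 159 pts.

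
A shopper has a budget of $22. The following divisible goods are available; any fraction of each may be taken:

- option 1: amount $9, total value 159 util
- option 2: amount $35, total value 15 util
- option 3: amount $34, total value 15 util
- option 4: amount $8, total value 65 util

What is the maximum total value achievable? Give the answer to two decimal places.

Take in order of value per unit:
- option 1 (159/9 per unit): all 9 → value 159, running total 159.00
- option 4 (65/8 per unit): all 8 → value 65, running total 224.00
- option 3 (15/34 per unit): 5 of 34 → value 5×15/34 = 2.2059, running total 226.21
Total 226.21.

226.21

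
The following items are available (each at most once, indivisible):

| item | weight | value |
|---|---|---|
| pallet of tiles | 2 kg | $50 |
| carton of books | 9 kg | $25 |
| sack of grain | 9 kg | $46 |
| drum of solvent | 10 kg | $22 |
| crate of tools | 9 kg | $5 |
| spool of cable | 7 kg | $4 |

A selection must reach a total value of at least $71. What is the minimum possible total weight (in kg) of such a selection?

Subsets with value ≥ 71, sorted by total weight:
- pallet of tiles+sack of grain: weight 11, value 96
- pallet of tiles+carton of books: weight 11, value 75
Minimum weight: 11 kg.

11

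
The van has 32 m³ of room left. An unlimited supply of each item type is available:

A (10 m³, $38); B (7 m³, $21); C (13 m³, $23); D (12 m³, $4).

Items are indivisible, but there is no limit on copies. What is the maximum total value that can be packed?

Best value-per-unit is A at 38/10, and filling with it alone uses volume 3×10=30. No mix of the others beats 3×38 = 114.

$114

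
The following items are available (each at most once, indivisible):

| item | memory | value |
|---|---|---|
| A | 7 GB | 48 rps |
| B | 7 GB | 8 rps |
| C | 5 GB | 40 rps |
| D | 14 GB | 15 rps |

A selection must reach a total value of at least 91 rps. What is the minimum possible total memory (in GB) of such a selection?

19

Subsets with value ≥ 91, sorted by total memory:
- A+B+C: memory 19, value 96
- A+C+D: memory 26, value 103
- A+B+C+D: memory 33, value 111
Minimum memory: 19 GB.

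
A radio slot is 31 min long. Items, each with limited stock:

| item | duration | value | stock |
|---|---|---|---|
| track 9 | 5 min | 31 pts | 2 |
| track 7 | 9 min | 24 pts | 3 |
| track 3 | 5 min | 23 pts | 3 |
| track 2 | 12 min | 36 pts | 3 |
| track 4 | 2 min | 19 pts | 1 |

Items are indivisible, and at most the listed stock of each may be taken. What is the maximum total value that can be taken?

151 pts

Top feasible selections:
- 2×track 9 + 1×track 7 + 2×track 3 + 1×track 4: duration 31, value 151
- 2×track 9 + 3×track 3 + 1×track 4: duration 27, value 150
Best: 151 pts.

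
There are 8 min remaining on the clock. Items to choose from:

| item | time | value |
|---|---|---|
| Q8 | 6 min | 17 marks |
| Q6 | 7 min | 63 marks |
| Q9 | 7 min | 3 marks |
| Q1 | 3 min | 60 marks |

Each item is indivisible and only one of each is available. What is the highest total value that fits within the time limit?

63 marks

This is a 0/1 knapsack; check combinations near the capacity.
- Q6: time 7, value 63
- Q1: time 3, value 60
- Q8: time 6, value 17
Best: 63 marks.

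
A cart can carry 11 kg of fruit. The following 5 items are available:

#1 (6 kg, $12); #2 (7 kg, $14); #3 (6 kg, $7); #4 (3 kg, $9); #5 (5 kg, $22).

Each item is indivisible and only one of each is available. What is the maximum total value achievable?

Check high-value combinations within 11 kg:
- #1+#5: weight 6+5=11, value 12+22=34
- #4+#5: weight 3+5=8, value 9+22=31
- #3+#5: weight 6+5=11, value 7+22=29
Best: $34.

$34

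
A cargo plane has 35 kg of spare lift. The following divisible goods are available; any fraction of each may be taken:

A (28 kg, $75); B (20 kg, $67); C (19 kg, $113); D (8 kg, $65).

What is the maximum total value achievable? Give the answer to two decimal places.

Take in order of value per unit:
- D (65/8 per unit): all 8 → value 65, running total 65.00
- C (113/19 per unit): all 19 → value 113, running total 178.00
- B (67/20 per unit): 8 of 20 → value 8×67/20 = 26.8000, running total 204.80
Total 204.80.

204.80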